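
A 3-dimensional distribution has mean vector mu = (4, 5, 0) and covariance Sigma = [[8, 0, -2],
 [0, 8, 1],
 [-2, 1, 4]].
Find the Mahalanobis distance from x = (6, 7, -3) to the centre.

Step 1 — centre the observation: (x - mu) = (2, 2, -3).

Step 2 — invert Sigma (cofactor / det for 3×3, or solve directly):
  Sigma^{-1} = [[0.1435, -0.0093, 0.0741],
 [-0.0093, 0.1296, -0.037],
 [0.0741, -0.037, 0.2963]].

Step 3 — form the quadratic (x - mu)^T · Sigma^{-1} · (x - mu):
  Sigma^{-1} · (x - mu) = (0.0463, 0.3519, -0.8148).
  (x - mu)^T · [Sigma^{-1} · (x - mu)] = (2)·(0.0463) + (2)·(0.3519) + (-3)·(-0.8148) = 3.2407.

Step 4 — take square root: d = √(3.2407) ≈ 1.8002.

d(x, mu) = √(3.2407) ≈ 1.8002


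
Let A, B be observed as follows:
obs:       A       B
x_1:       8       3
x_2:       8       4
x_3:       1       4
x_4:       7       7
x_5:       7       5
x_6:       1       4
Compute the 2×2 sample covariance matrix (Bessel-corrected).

Step 1 — column means:
  mean(A) = (8 + 8 + 1 + 7 + 7 + 1) / 6 = 32/6 = 5.3333
  mean(B) = (3 + 4 + 4 + 7 + 5 + 4) / 6 = 27/6 = 4.5

Step 2 — sample covariance S[i,j] = (1/(n-1)) · Σ_k (x_{k,i} - mean_i) · (x_{k,j} - mean_j), with n-1 = 5.
  S[A,A] = ((2.6667)·(2.6667) + (2.6667)·(2.6667) + (-4.3333)·(-4.3333) + (1.6667)·(1.6667) + (1.6667)·(1.6667) + (-4.3333)·(-4.3333)) / 5 = 57.3333/5 = 11.4667
  S[A,B] = ((2.6667)·(-1.5) + (2.6667)·(-0.5) + (-4.3333)·(-0.5) + (1.6667)·(2.5) + (1.6667)·(0.5) + (-4.3333)·(-0.5)) / 5 = 4/5 = 0.8
  S[B,B] = ((-1.5)·(-1.5) + (-0.5)·(-0.5) + (-0.5)·(-0.5) + (2.5)·(2.5) + (0.5)·(0.5) + (-0.5)·(-0.5)) / 5 = 9.5/5 = 1.9

S is symmetric (S[j,i] = S[i,j]). Assembling:

S = [[11.4667, 0.8],
 [0.8, 1.9]]


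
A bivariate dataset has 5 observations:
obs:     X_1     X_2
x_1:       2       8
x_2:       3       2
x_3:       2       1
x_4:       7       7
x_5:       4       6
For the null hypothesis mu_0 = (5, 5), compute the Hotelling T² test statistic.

Step 1 — sample mean vector:
  mean(X_1) = (2 + 3 + 2 + 7 + 4) / 5 = 18/5 = 3.6
  mean(X_2) = (8 + 2 + 1 + 7 + 6) / 5 = 24/5 = 4.8
  x̄ = (3.6, 4.8),  deviation x̄ - mu_0 = (3.6, 4.8) - (5, 5) = (-1.4, -0.2).

Step 2 — sample covariance matrix, S[i,j] = (1/(n-1)) · Σ_k (x_{k,i} - mean_i) · (x_{k,j} - mean_j), divisor n-1 = 4:
  S[X_1,X_1] = ((-1.6)·(-1.6) + (-0.6)·(-0.6) + (-1.6)·(-1.6) + (3.4)·(3.4) + (0.4)·(0.4)) / 4 = 17.2/4 = 4.3
  S[X_1,X_2] = ((-1.6)·(3.2) + (-0.6)·(-2.8) + (-1.6)·(-3.8) + (3.4)·(2.2) + (0.4)·(1.2)) / 4 = 10.6/4 = 2.65
  S[X_2,X_2] = ((3.2)·(3.2) + (-2.8)·(-2.8) + (-3.8)·(-3.8) + (2.2)·(2.2) + (1.2)·(1.2)) / 4 = 38.8/4 = 9.7
  S = [[4.3, 2.65],
 [2.65, 9.7]].

Step 3 — invert S. det(S) = 4.3·9.7 - (2.65)² = 34.6875.
  S^{-1} = (1/det) · [[d, -b], [-b, a]] = [[0.2796, -0.0764],
 [-0.0764, 0.124]].

Step 4 — quadratic form (x̄ - mu_0)^T · S^{-1} · (x̄ - mu_0):
  S^{-1} · (x̄ - mu_0) = (-0.3762, 0.0822),
  (x̄ - mu_0)^T · [...] = (-1.4)·(-0.3762) + (-0.2)·(0.0822) = 0.5103.

Step 5 — scale by n: T² = 5 · 0.5103 = 2.5514.

T² ≈ 2.5514


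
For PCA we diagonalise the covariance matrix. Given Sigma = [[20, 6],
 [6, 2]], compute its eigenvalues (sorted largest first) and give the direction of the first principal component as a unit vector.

Step 1 — characteristic polynomial of 2×2 Sigma:
  det(Sigma - λI) = λ² - trace · λ + det = 0.
  trace = 20 + 2 = 22, det = 20·2 - (6)² = 4.
Step 2 — discriminant:
  Δ = trace² - 4·det = 484 - 16 = 468.
Step 3 — eigenvalues:
  λ = (trace ± √Δ)/2 = (22 ± 21.6333)/2,
  λ_1 = 21.8167,  λ_2 = 0.1833.

Step 4 — unit eigenvector for λ_1: solve (Sigma - λ_1 I)v = 0. First row:
  (20 - 21.8167)·v_x + (6)·v_y = 0, i.e. (-1.8167)·v_x + (6)·v_y = 0,
  so v ∝ (b, λ_1 - a) = (6, 1.8167) = u.
  ||u|| = √((6)² + (1.8167)²) = √(39.3002) ≈ 6.269,
  v_1 = u/||u|| ≈ (0.9571, 0.2898) (||v_1|| = 1).

λ_1 = 21.8167,  λ_2 = 0.1833;  v_1 ≈ (0.9571, 0.2898)


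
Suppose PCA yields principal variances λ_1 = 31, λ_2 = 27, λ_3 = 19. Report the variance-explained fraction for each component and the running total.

Step 1 — total variance = trace(Sigma) = Σ λ_i = 31 + 27 + 19 = 77.

Step 2 — fraction explained by component i = λ_i / Σ λ:
  PC1: 31/77 = 0.4026
  PC2: 27/77 = 0.3506
  PC3: 19/77 = 0.2468

Step 3 — cumulative fraction after k components = (λ_1 + ... + λ_k) / Σ λ:
  k = 1: 31/77 = 0.4026
  k = 2: (31 + 27)/77 = 58/77 = 0.7532
  k = 3: (31 + 27 + 19)/77 = 77/77 = 1

Summary (fraction, with percent):

explained: PC1 0.4026 (40.26%), PC2 0.3506 (35.06%), PC3 0.2468 (24.68%);  cumulative: 0.4026, 0.7532, 1


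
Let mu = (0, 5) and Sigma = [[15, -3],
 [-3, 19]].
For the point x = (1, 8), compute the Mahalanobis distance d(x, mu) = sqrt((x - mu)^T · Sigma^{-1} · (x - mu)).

Step 1 — centre the observation: (x - mu) = (1, 3).

Step 2 — invert Sigma. det(Sigma) = 15·19 - (-3)² = 276.
  Sigma^{-1} = (1/det) · [[d, -b], [-b, a]] = [[0.0688, 0.0109],
 [0.0109, 0.0543]].

Step 3 — form the quadratic (x - mu)^T · Sigma^{-1} · (x - mu):
  Sigma^{-1} · (x - mu) = (0.1014, 0.1739).
  (x - mu)^T · [Sigma^{-1} · (x - mu)] = (1)·(0.1014) + (3)·(0.1739) = 0.6232.

Step 4 — take square root: d = √(0.6232) ≈ 0.7894.

d(x, mu) = √(0.6232) ≈ 0.7894


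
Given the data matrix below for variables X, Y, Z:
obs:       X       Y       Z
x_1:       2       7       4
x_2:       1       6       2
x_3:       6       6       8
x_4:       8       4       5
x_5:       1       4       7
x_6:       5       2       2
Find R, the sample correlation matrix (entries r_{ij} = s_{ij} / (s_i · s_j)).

Step 1 — column means:
  mean(X) = (2 + 1 + 6 + 8 + 1 + 5) / 6 = 23/6 = 3.8333
  mean(Y) = (7 + 6 + 6 + 4 + 4 + 2) / 6 = 29/6 = 4.8333
  mean(Z) = (4 + 2 + 8 + 5 + 7 + 2) / 6 = 28/6 = 4.6667

Step 2 — sample variances and covariances s[i,j] = (1/(n-1)) · Σ_k (x_{k,i} - mean_i) · (x_{k,j} - mean_j), with n-1 = 5:
  s[X,X] = ((-1.8333)·(-1.8333) + (-2.8333)·(-2.8333) + (2.1667)·(2.1667) + (4.1667)·(4.1667) + (-2.8333)·(-2.8333) + (1.1667)·(1.1667)) / 5 = 42.8333/5 = 8.5667
  s[X,Y] = ((-1.8333)·(2.1667) + (-2.8333)·(1.1667) + (2.1667)·(1.1667) + (4.1667)·(-0.8333) + (-2.8333)·(-0.8333) + (1.1667)·(-2.8333)) / 5 = -9.1667/5 = -1.8333
  s[X,Z] = ((-1.8333)·(-0.6667) + (-2.8333)·(-2.6667) + (2.1667)·(3.3333) + (4.1667)·(0.3333) + (-2.8333)·(2.3333) + (1.1667)·(-2.6667)) / 5 = 7.6667/5 = 1.5333
  s[Y,Y] = ((2.1667)·(2.1667) + (1.1667)·(1.1667) + (1.1667)·(1.1667) + (-0.8333)·(-0.8333) + (-0.8333)·(-0.8333) + (-2.8333)·(-2.8333)) / 5 = 16.8333/5 = 3.3667
  s[Y,Z] = ((2.1667)·(-0.6667) + (1.1667)·(-2.6667) + (1.1667)·(3.3333) + (-0.8333)·(0.3333) + (-0.8333)·(2.3333) + (-2.8333)·(-2.6667)) / 5 = 4.6667/5 = 0.9333
  s[Z,Z] = ((-0.6667)·(-0.6667) + (-2.6667)·(-2.6667) + (3.3333)·(3.3333) + (0.3333)·(0.3333) + (2.3333)·(2.3333) + (-2.6667)·(-2.6667)) / 5 = 31.3333/5 = 6.2667
  Sample standard deviations s_i = √(s[i,i]):
  s(X) = √(8.5667) = 2.9269
  s(Y) = √(3.3667) = 1.8348
  s(Z) = √(6.2667) = 2.5033

Step 3 — r_{ij} = s_{ij} / (s_i · s_j):
  r[X,X] = 1 (diagonal).
  r[X,Y] = -1.8333 / (2.9269 · 1.8348) = -1.8333 / 5.3704 = -0.3414
  r[X,Z] = 1.5333 / (2.9269 · 2.5033) = 1.5333 / 7.327 = 0.2093
  r[Y,Y] = 1 (diagonal).
  r[Y,Z] = 0.9333 / (1.8348 · 2.5033) = 0.9333 / 4.5932 = 0.2032
  r[Z,Z] = 1 (diagonal).

R is symmetric with unit diagonal. Assembling:

R = [[1, -0.3414, 0.2093],
 [-0.3414, 1, 0.2032],
 [0.2093, 0.2032, 1]]


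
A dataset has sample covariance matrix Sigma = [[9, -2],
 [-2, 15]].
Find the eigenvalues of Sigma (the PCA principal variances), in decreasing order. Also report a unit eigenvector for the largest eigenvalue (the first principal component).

Step 1 — characteristic polynomial of 2×2 Sigma:
  det(Sigma - λI) = λ² - trace · λ + det = 0.
  trace = 9 + 15 = 24, det = 9·15 - (-2)² = 131.
Step 2 — discriminant:
  Δ = trace² - 4·det = 576 - 524 = 52.
Step 3 — eigenvalues:
  λ = (trace ± √Δ)/2 = (24 ± 7.2111)/2,
  λ_1 = 15.6056,  λ_2 = 8.3944.

Step 4 — unit eigenvector for λ_1: solve (Sigma - λ_1 I)v = 0. First row:
  (9 - 15.6056)·v_x + (-2)·v_y = 0, i.e. (-6.6056)·v_x + (-2)·v_y = 0,
  so v ∝ (b, λ_1 - a) = (-2, 6.6056); multiply by -1 so the first entry is positive: u = (2, -6.6056).
  ||u|| = √((2)² + (-6.6056)²) = √(47.6333) ≈ 6.9017,
  v_1 = u/||u|| ≈ (0.2898, -0.9571) (||v_1|| = 1).

λ_1 = 15.6056,  λ_2 = 8.3944;  v_1 ≈ (0.2898, -0.9571)


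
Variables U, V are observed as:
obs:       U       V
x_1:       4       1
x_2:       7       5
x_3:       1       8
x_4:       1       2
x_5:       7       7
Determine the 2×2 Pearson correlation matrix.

Step 1 — column means:
  mean(U) = (4 + 7 + 1 + 1 + 7) / 5 = 20/5 = 4
  mean(V) = (1 + 5 + 8 + 2 + 7) / 5 = 23/5 = 4.6

Step 2 — sample variances and covariances s[i,j] = (1/(n-1)) · Σ_k (x_{k,i} - mean_i) · (x_{k,j} - mean_j), with n-1 = 4:
  s[U,U] = ((0)·(0) + (3)·(3) + (-3)·(-3) + (-3)·(-3) + (3)·(3)) / 4 = 36/4 = 9
  s[U,V] = ((0)·(-3.6) + (3)·(0.4) + (-3)·(3.4) + (-3)·(-2.6) + (3)·(2.4)) / 4 = 6/4 = 1.5
  s[V,V] = ((-3.6)·(-3.6) + (0.4)·(0.4) + (3.4)·(3.4) + (-2.6)·(-2.6) + (2.4)·(2.4)) / 4 = 37.2/4 = 9.3
  Sample standard deviations s_i = √(s[i,i]):
  s(U) = √(9) = 3
  s(V) = √(9.3) = 3.0496

Step 3 — r_{ij} = s_{ij} / (s_i · s_j):
  r[U,U] = 1 (diagonal).
  r[U,V] = 1.5 / (3 · 3.0496) = 1.5 / 9.1488 = 0.164
  r[V,V] = 1 (diagonal).

R is symmetric with unit diagonal. Assembling:

R = [[1, 0.164],
 [0.164, 1]]


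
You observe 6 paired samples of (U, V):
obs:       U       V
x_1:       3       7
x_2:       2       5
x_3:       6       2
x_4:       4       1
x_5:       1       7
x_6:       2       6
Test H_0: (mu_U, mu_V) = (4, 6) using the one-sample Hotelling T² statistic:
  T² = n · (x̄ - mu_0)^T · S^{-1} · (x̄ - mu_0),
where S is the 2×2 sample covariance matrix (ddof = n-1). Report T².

Step 1 — sample mean vector:
  mean(U) = (3 + 2 + 6 + 4 + 1 + 2) / 6 = 18/6 = 3
  mean(V) = (7 + 5 + 2 + 1 + 7 + 6) / 6 = 28/6 = 4.6667
  x̄ = (3, 4.6667),  deviation x̄ - mu_0 = (3, 4.6667) - (4, 6) = (-1, -1.3333).

Step 2 — sample covariance matrix, S[i,j] = (1/(n-1)) · Σ_k (x_{k,i} - mean_i) · (x_{k,j} - mean_j), divisor n-1 = 5:
  S[U,U] = ((0)·(0) + (-1)·(-1) + (3)·(3) + (1)·(1) + (-2)·(-2) + (-1)·(-1)) / 5 = 16/5 = 3.2
  S[U,V] = ((0)·(2.3333) + (-1)·(0.3333) + (3)·(-2.6667) + (1)·(-3.6667) + (-2)·(2.3333) + (-1)·(1.3333)) / 5 = -18/5 = -3.6
  S[V,V] = ((2.3333)·(2.3333) + (0.3333)·(0.3333) + (-2.6667)·(-2.6667) + (-3.6667)·(-3.6667) + (2.3333)·(2.3333) + (1.3333)·(1.3333)) / 5 = 33.3333/5 = 6.6667
  S = [[3.2, -3.6],
 [-3.6, 6.6667]].

Step 3 — invert S. det(S) = 3.2·6.6667 - (-3.6)² = 8.3733.
  S^{-1} = (1/det) · [[d, -b], [-b, a]] = [[0.7962, 0.4299],
 [0.4299, 0.3822]].

Step 4 — quadratic form (x̄ - mu_0)^T · S^{-1} · (x̄ - mu_0):
  S^{-1} · (x̄ - mu_0) = (-1.3694, -0.9395),
  (x̄ - mu_0)^T · [...] = (-1)·(-1.3694) + (-1.3333)·(-0.9395) = 2.6221.

Step 5 — scale by n: T² = 6 · 2.6221 = 15.7325.

T² ≈ 15.7325


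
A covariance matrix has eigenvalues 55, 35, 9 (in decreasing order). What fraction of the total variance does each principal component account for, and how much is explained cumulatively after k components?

Step 1 — total variance = trace(Sigma) = Σ λ_i = 55 + 35 + 9 = 99.

Step 2 — fraction explained by component i = λ_i / Σ λ:
  PC1: 55/99 = 0.5556
  PC2: 35/99 = 0.3535
  PC3: 9/99 = 0.0909

Step 3 — cumulative fraction after k components = (λ_1 + ... + λ_k) / Σ λ:
  k = 1: 55/99 = 0.5556
  k = 2: (55 + 35)/99 = 90/99 = 0.9091
  k = 3: (55 + 35 + 9)/99 = 99/99 = 1

Summary (fraction, with percent):

explained: PC1 0.5556 (55.56%), PC2 0.3535 (35.35%), PC3 0.0909 (9.09%);  cumulative: 0.5556, 0.9091, 1


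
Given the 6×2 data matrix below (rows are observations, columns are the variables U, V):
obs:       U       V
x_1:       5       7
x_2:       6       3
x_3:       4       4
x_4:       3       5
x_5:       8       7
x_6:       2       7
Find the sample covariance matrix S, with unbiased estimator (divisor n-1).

Step 1 — column means:
  mean(U) = (5 + 6 + 4 + 3 + 8 + 2) / 6 = 28/6 = 4.6667
  mean(V) = (7 + 3 + 4 + 5 + 7 + 7) / 6 = 33/6 = 5.5

Step 2 — sample covariance S[i,j] = (1/(n-1)) · Σ_k (x_{k,i} - mean_i) · (x_{k,j} - mean_j), with n-1 = 5.
  S[U,U] = ((0.3333)·(0.3333) + (1.3333)·(1.3333) + (-0.6667)·(-0.6667) + (-1.6667)·(-1.6667) + (3.3333)·(3.3333) + (-2.6667)·(-2.6667)) / 5 = 23.3333/5 = 4.6667
  S[U,V] = ((0.3333)·(1.5) + (1.3333)·(-2.5) + (-0.6667)·(-1.5) + (-1.6667)·(-0.5) + (3.3333)·(1.5) + (-2.6667)·(1.5)) / 5 = 0/5 = 0
  S[V,V] = ((1.5)·(1.5) + (-2.5)·(-2.5) + (-1.5)·(-1.5) + (-0.5)·(-0.5) + (1.5)·(1.5) + (1.5)·(1.5)) / 5 = 15.5/5 = 3.1

S is symmetric (S[j,i] = S[i,j]). Assembling:

S = [[4.6667, 0],
 [0, 3.1]]


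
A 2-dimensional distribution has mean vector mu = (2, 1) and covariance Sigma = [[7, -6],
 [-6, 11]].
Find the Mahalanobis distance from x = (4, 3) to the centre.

Step 1 — centre the observation: (x - mu) = (2, 2).

Step 2 — invert Sigma. det(Sigma) = 7·11 - (-6)² = 41.
  Sigma^{-1} = (1/det) · [[d, -b], [-b, a]] = [[0.2683, 0.1463],
 [0.1463, 0.1707]].

Step 3 — form the quadratic (x - mu)^T · Sigma^{-1} · (x - mu):
  Sigma^{-1} · (x - mu) = (0.8293, 0.6341).
  (x - mu)^T · [Sigma^{-1} · (x - mu)] = (2)·(0.8293) + (2)·(0.6341) = 2.9268.

Step 4 — take square root: d = √(2.9268) ≈ 1.7108.

d(x, mu) = √(2.9268) ≈ 1.7108


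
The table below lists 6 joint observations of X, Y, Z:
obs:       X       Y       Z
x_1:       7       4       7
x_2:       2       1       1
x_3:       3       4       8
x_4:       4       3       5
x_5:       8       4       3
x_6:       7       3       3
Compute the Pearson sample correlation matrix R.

Step 1 — column means:
  mean(X) = (7 + 2 + 3 + 4 + 8 + 7) / 6 = 31/6 = 5.1667
  mean(Y) = (4 + 1 + 4 + 3 + 4 + 3) / 6 = 19/6 = 3.1667
  mean(Z) = (7 + 1 + 8 + 5 + 3 + 3) / 6 = 27/6 = 4.5

Step 2 — sample variances and covariances s[i,j] = (1/(n-1)) · Σ_k (x_{k,i} - mean_i) · (x_{k,j} - mean_j), with n-1 = 5:
  s[X,X] = ((1.8333)·(1.8333) + (-3.1667)·(-3.1667) + (-2.1667)·(-2.1667) + (-1.1667)·(-1.1667) + (2.8333)·(2.8333) + (1.8333)·(1.8333)) / 5 = 30.8333/5 = 6.1667
  s[X,Y] = ((1.8333)·(0.8333) + (-3.1667)·(-2.1667) + (-2.1667)·(0.8333) + (-1.1667)·(-0.1667) + (2.8333)·(0.8333) + (1.8333)·(-0.1667)) / 5 = 8.8333/5 = 1.7667
  s[X,Z] = ((1.8333)·(2.5) + (-3.1667)·(-3.5) + (-2.1667)·(3.5) + (-1.1667)·(0.5) + (2.8333)·(-1.5) + (1.8333)·(-1.5)) / 5 = 0.5/5 = 0.1
  s[Y,Y] = ((0.8333)·(0.8333) + (-2.1667)·(-2.1667) + (0.8333)·(0.8333) + (-0.1667)·(-0.1667) + (0.8333)·(0.8333) + (-0.1667)·(-0.1667)) / 5 = 6.8333/5 = 1.3667
  s[Y,Z] = ((0.8333)·(2.5) + (-2.1667)·(-3.5) + (0.8333)·(3.5) + (-0.1667)·(0.5) + (0.8333)·(-1.5) + (-0.1667)·(-1.5)) / 5 = 11.5/5 = 2.3
  s[Z,Z] = ((2.5)·(2.5) + (-3.5)·(-3.5) + (3.5)·(3.5) + (0.5)·(0.5) + (-1.5)·(-1.5) + (-1.5)·(-1.5)) / 5 = 35.5/5 = 7.1
  Sample standard deviations s_i = √(s[i,i]):
  s(X) = √(6.1667) = 2.4833
  s(Y) = √(1.3667) = 1.169
  s(Z) = √(7.1) = 2.6646

Step 3 — r_{ij} = s_{ij} / (s_i · s_j):
  r[X,X] = 1 (diagonal).
  r[X,Y] = 1.7667 / (2.4833 · 1.169) = 1.7667 / 2.9031 = 0.6086
  r[X,Z] = 0.1 / (2.4833 · 2.6646) = 0.1 / 6.6169 = 0.0151
  r[Y,Y] = 1 (diagonal).
  r[Y,Z] = 2.3 / (1.169 · 2.6646) = 2.3 / 3.115 = 0.7384
  r[Z,Z] = 1 (diagonal).

R is symmetric with unit diagonal. Assembling:

R = [[1, 0.6086, 0.0151],
 [0.6086, 1, 0.7384],
 [0.0151, 0.7384, 1]]


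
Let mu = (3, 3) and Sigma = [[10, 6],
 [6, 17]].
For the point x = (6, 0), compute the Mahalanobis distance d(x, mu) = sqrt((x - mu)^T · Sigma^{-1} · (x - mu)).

Step 1 — centre the observation: (x - mu) = (3, -3).

Step 2 — invert Sigma. det(Sigma) = 10·17 - (6)² = 134.
  Sigma^{-1} = (1/det) · [[d, -b], [-b, a]] = [[0.1269, -0.0448],
 [-0.0448, 0.0746]].

Step 3 — form the quadratic (x - mu)^T · Sigma^{-1} · (x - mu):
  Sigma^{-1} · (x - mu) = (0.5149, -0.3582).
  (x - mu)^T · [Sigma^{-1} · (x - mu)] = (3)·(0.5149) + (-3)·(-0.3582) = 2.6194.

Step 4 — take square root: d = √(2.6194) ≈ 1.6185.

d(x, mu) = √(2.6194) ≈ 1.6185


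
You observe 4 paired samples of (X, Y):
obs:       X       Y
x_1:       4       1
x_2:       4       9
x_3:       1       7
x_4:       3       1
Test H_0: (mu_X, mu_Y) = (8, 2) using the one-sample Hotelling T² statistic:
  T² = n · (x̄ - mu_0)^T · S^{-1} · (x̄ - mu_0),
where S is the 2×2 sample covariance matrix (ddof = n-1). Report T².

Step 1 — sample mean vector:
  mean(X) = (4 + 4 + 1 + 3) / 4 = 12/4 = 3
  mean(Y) = (1 + 9 + 7 + 1) / 4 = 18/4 = 4.5
  x̄ = (3, 4.5),  deviation x̄ - mu_0 = (3, 4.5) - (8, 2) = (-5, 2.5).

Step 2 — sample covariance matrix, S[i,j] = (1/(n-1)) · Σ_k (x_{k,i} - mean_i) · (x_{k,j} - mean_j), divisor n-1 = 3:
  S[X,X] = ((1)·(1) + (1)·(1) + (-2)·(-2) + (0)·(0)) / 3 = 6/3 = 2
  S[X,Y] = ((1)·(-3.5) + (1)·(4.5) + (-2)·(2.5) + (0)·(-3.5)) / 3 = -4/3 = -1.3333
  S[Y,Y] = ((-3.5)·(-3.5) + (4.5)·(4.5) + (2.5)·(2.5) + (-3.5)·(-3.5)) / 3 = 51/3 = 17
  S = [[2, -1.3333],
 [-1.3333, 17]].

Step 3 — invert S. det(S) = 2·17 - (-1.3333)² = 32.2222.
  S^{-1} = (1/det) · [[d, -b], [-b, a]] = [[0.5276, 0.0414],
 [0.0414, 0.0621]].

Step 4 — quadratic form (x̄ - mu_0)^T · S^{-1} · (x̄ - mu_0):
  S^{-1} · (x̄ - mu_0) = (-2.5345, -0.0517),
  (x̄ - mu_0)^T · [...] = (-5)·(-2.5345) + (2.5)·(-0.0517) = 12.5431.

Step 5 — scale by n: T² = 4 · 12.5431 = 50.1724.

T² ≈ 50.1724


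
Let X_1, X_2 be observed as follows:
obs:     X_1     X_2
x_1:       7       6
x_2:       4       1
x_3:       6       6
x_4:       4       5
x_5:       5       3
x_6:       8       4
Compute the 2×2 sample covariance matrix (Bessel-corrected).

Step 1 — column means:
  mean(X_1) = (7 + 4 + 6 + 4 + 5 + 8) / 6 = 34/6 = 5.6667
  mean(X_2) = (6 + 1 + 6 + 5 + 3 + 4) / 6 = 25/6 = 4.1667

Step 2 — sample covariance S[i,j] = (1/(n-1)) · Σ_k (x_{k,i} - mean_i) · (x_{k,j} - mean_j), with n-1 = 5.
  S[X_1,X_1] = ((1.3333)·(1.3333) + (-1.6667)·(-1.6667) + (0.3333)·(0.3333) + (-1.6667)·(-1.6667) + (-0.6667)·(-0.6667) + (2.3333)·(2.3333)) / 5 = 13.3333/5 = 2.6667
  S[X_1,X_2] = ((1.3333)·(1.8333) + (-1.6667)·(-3.1667) + (0.3333)·(1.8333) + (-1.6667)·(0.8333) + (-0.6667)·(-1.1667) + (2.3333)·(-0.1667)) / 5 = 7.3333/5 = 1.4667
  S[X_2,X_2] = ((1.8333)·(1.8333) + (-3.1667)·(-3.1667) + (1.8333)·(1.8333) + (0.8333)·(0.8333) + (-1.1667)·(-1.1667) + (-0.1667)·(-0.1667)) / 5 = 18.8333/5 = 3.7667

S is symmetric (S[j,i] = S[i,j]). Assembling:

S = [[2.6667, 1.4667],
 [1.4667, 3.7667]]


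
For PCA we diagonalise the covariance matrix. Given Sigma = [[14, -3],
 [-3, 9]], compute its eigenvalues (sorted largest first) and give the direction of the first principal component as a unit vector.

Step 1 — characteristic polynomial of 2×2 Sigma:
  det(Sigma - λI) = λ² - trace · λ + det = 0.
  trace = 14 + 9 = 23, det = 14·9 - (-3)² = 117.
Step 2 — discriminant:
  Δ = trace² - 4·det = 529 - 468 = 61.
Step 3 — eigenvalues:
  λ = (trace ± √Δ)/2 = (23 ± 7.8102)/2,
  λ_1 = 15.4051,  λ_2 = 7.5949.

Step 4 — unit eigenvector for λ_1: solve (Sigma - λ_1 I)v = 0. First row:
  (14 - 15.4051)·v_x + (-3)·v_y = 0, i.e. (-1.4051)·v_x + (-3)·v_y = 0,
  so v ∝ (b, λ_1 - a) = (-3, 1.4051); multiply by -1 so the first entry is positive: u = (3, -1.4051).
  ||u|| = √((3)² + (-1.4051)²) = √(10.9744) ≈ 3.3128,
  v_1 = u/||u|| ≈ (0.9056, -0.4242) (||v_1|| = 1).

λ_1 = 15.4051,  λ_2 = 7.5949;  v_1 ≈ (0.9056, -0.4242)


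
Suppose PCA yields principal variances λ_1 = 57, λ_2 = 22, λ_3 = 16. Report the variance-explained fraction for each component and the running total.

Step 1 — total variance = trace(Sigma) = Σ λ_i = 57 + 22 + 16 = 95.

Step 2 — fraction explained by component i = λ_i / Σ λ:
  PC1: 57/95 = 0.6
  PC2: 22/95 = 0.2316
  PC3: 16/95 = 0.1684

Step 3 — cumulative fraction after k components = (λ_1 + ... + λ_k) / Σ λ:
  k = 1: 57/95 = 0.6
  k = 2: (57 + 22)/95 = 79/95 = 0.8316
  k = 3: (57 + 22 + 16)/95 = 95/95 = 1

Summary (fraction, with percent):

explained: PC1 0.6 (60%), PC2 0.2316 (23.16%), PC3 0.1684 (16.84%);  cumulative: 0.6, 0.8316, 1


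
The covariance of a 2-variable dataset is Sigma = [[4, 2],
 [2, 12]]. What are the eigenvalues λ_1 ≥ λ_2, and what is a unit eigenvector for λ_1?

Step 1 — characteristic polynomial of 2×2 Sigma:
  det(Sigma - λI) = λ² - trace · λ + det = 0.
  trace = 4 + 12 = 16, det = 4·12 - (2)² = 44.
Step 2 — discriminant:
  Δ = trace² - 4·det = 256 - 176 = 80.
Step 3 — eigenvalues:
  λ = (trace ± √Δ)/2 = (16 ± 8.9443)/2,
  λ_1 = 12.4721,  λ_2 = 3.5279.

Step 4 — unit eigenvector for λ_1: solve (Sigma - λ_1 I)v = 0. First row:
  (4 - 12.4721)·v_x + (2)·v_y = 0, i.e. (-8.4721)·v_x + (2)·v_y = 0,
  so v ∝ (b, λ_1 - a) = (2, 8.4721) = u.
  ||u|| = √((2)² + (8.4721)²) = √(75.7771) ≈ 8.705,
  v_1 = u/||u|| ≈ (0.2298, 0.9732) (||v_1|| = 1).

λ_1 = 12.4721,  λ_2 = 3.5279;  v_1 ≈ (0.2298, 0.9732)


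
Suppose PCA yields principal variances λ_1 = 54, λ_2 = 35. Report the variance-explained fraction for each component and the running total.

Step 1 — total variance = trace(Sigma) = Σ λ_i = 54 + 35 = 89.

Step 2 — fraction explained by component i = λ_i / Σ λ:
  PC1: 54/89 = 0.6067
  PC2: 35/89 = 0.3933

Step 3 — cumulative fraction after k components = (λ_1 + ... + λ_k) / Σ λ:
  k = 1: 54/89 = 0.6067
  k = 2: (54 + 35)/89 = 89/89 = 1

Summary (fraction, with percent):

explained: PC1 0.6067 (60.67%), PC2 0.3933 (39.33%);  cumulative: 0.6067, 1


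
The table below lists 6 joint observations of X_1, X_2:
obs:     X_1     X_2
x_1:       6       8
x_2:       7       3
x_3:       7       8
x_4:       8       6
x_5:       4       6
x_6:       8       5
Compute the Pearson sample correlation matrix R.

Step 1 — column means:
  mean(X_1) = (6 + 7 + 7 + 8 + 4 + 8) / 6 = 40/6 = 6.6667
  mean(X_2) = (8 + 3 + 8 + 6 + 6 + 5) / 6 = 36/6 = 6

Step 2 — sample variances and covariances s[i,j] = (1/(n-1)) · Σ_k (x_{k,i} - mean_i) · (x_{k,j} - mean_j), with n-1 = 5:
  s[X_1,X_1] = ((-0.6667)·(-0.6667) + (0.3333)·(0.3333) + (0.3333)·(0.3333) + (1.3333)·(1.3333) + (-2.6667)·(-2.6667) + (1.3333)·(1.3333)) / 5 = 11.3333/5 = 2.2667
  s[X_1,X_2] = ((-0.6667)·(2) + (0.3333)·(-3) + (0.3333)·(2) + (1.3333)·(0) + (-2.6667)·(0) + (1.3333)·(-1)) / 5 = -3/5 = -0.6
  s[X_2,X_2] = ((2)·(2) + (-3)·(-3) + (2)·(2) + (0)·(0) + (0)·(0) + (-1)·(-1)) / 5 = 18/5 = 3.6
  Sample standard deviations s_i = √(s[i,i]):
  s(X_1) = √(2.2667) = 1.5055
  s(X_2) = √(3.6) = 1.8974

Step 3 — r_{ij} = s_{ij} / (s_i · s_j):
  r[X_1,X_1] = 1 (diagonal).
  r[X_1,X_2] = -0.6 / (1.5055 · 1.8974) = -0.6 / 2.8566 = -0.21
  r[X_2,X_2] = 1 (diagonal).

R is symmetric with unit diagonal. Assembling:

R = [[1, -0.21],
 [-0.21, 1]]


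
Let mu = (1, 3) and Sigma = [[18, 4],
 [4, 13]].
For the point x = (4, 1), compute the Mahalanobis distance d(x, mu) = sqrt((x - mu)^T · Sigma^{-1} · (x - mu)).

Step 1 — centre the observation: (x - mu) = (3, -2).

Step 2 — invert Sigma. det(Sigma) = 18·13 - (4)² = 218.
  Sigma^{-1} = (1/det) · [[d, -b], [-b, a]] = [[0.0596, -0.0183],
 [-0.0183, 0.0826]].

Step 3 — form the quadratic (x - mu)^T · Sigma^{-1} · (x - mu):
  Sigma^{-1} · (x - mu) = (0.2156, -0.2202).
  (x - mu)^T · [Sigma^{-1} · (x - mu)] = (3)·(0.2156) + (-2)·(-0.2202) = 1.0872.

Step 4 — take square root: d = √(1.0872) ≈ 1.0427.

d(x, mu) = √(1.0872) ≈ 1.0427


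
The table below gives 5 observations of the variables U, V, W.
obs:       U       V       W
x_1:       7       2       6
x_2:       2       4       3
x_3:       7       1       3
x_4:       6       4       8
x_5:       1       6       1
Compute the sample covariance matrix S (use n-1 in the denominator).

Step 1 — column means:
  mean(U) = (7 + 2 + 7 + 6 + 1) / 5 = 23/5 = 4.6
  mean(V) = (2 + 4 + 1 + 4 + 6) / 5 = 17/5 = 3.4
  mean(W) = (6 + 3 + 3 + 8 + 1) / 5 = 21/5 = 4.2

Step 2 — sample covariance S[i,j] = (1/(n-1)) · Σ_k (x_{k,i} - mean_i) · (x_{k,j} - mean_j), with n-1 = 4.
  S[U,U] = ((2.4)·(2.4) + (-2.6)·(-2.6) + (2.4)·(2.4) + (1.4)·(1.4) + (-3.6)·(-3.6)) / 4 = 33.2/4 = 8.3
  S[U,V] = ((2.4)·(-1.4) + (-2.6)·(0.6) + (2.4)·(-2.4) + (1.4)·(0.6) + (-3.6)·(2.6)) / 4 = -19.2/4 = -4.8
  S[U,W] = ((2.4)·(1.8) + (-2.6)·(-1.2) + (2.4)·(-1.2) + (1.4)·(3.8) + (-3.6)·(-3.2)) / 4 = 21.4/4 = 5.35
  S[V,V] = ((-1.4)·(-1.4) + (0.6)·(0.6) + (-2.4)·(-2.4) + (0.6)·(0.6) + (2.6)·(2.6)) / 4 = 15.2/4 = 3.8
  S[V,W] = ((-1.4)·(1.8) + (0.6)·(-1.2) + (-2.4)·(-1.2) + (0.6)·(3.8) + (2.6)·(-3.2)) / 4 = -6.4/4 = -1.6
  S[W,W] = ((1.8)·(1.8) + (-1.2)·(-1.2) + (-1.2)·(-1.2) + (3.8)·(3.8) + (-3.2)·(-3.2)) / 4 = 30.8/4 = 7.7

S is symmetric (S[j,i] = S[i,j]). Assembling:

S = [[8.3, -4.8, 5.35],
 [-4.8, 3.8, -1.6],
 [5.35, -1.6, 7.7]]


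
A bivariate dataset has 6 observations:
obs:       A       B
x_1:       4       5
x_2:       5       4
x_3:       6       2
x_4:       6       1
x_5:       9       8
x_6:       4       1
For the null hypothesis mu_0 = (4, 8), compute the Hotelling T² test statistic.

Step 1 — sample mean vector:
  mean(A) = (4 + 5 + 6 + 6 + 9 + 4) / 6 = 34/6 = 5.6667
  mean(B) = (5 + 4 + 2 + 1 + 8 + 1) / 6 = 21/6 = 3.5
  x̄ = (5.6667, 3.5),  deviation x̄ - mu_0 = (5.6667, 3.5) - (4, 8) = (1.6667, -4.5).

Step 2 — sample covariance matrix, S[i,j] = (1/(n-1)) · Σ_k (x_{k,i} - mean_i) · (x_{k,j} - mean_j), divisor n-1 = 5:
  S[A,A] = ((-1.6667)·(-1.6667) + (-0.6667)·(-0.6667) + (0.3333)·(0.3333) + (0.3333)·(0.3333) + (3.3333)·(3.3333) + (-1.6667)·(-1.6667)) / 5 = 17.3333/5 = 3.4667
  S[A,B] = ((-1.6667)·(1.5) + (-0.6667)·(0.5) + (0.3333)·(-1.5) + (0.3333)·(-2.5) + (3.3333)·(4.5) + (-1.6667)·(-2.5)) / 5 = 15/5 = 3
  S[B,B] = ((1.5)·(1.5) + (0.5)·(0.5) + (-1.5)·(-1.5) + (-2.5)·(-2.5) + (4.5)·(4.5) + (-2.5)·(-2.5)) / 5 = 37.5/5 = 7.5
  S = [[3.4667, 3],
 [3, 7.5]].

Step 3 — invert S. det(S) = 3.4667·7.5 - (3)² = 17.
  S^{-1} = (1/det) · [[d, -b], [-b, a]] = [[0.4412, -0.1765],
 [-0.1765, 0.2039]].

Step 4 — quadratic form (x̄ - mu_0)^T · S^{-1} · (x̄ - mu_0):
  S^{-1} · (x̄ - mu_0) = (1.5294, -1.2118),
  (x̄ - mu_0)^T · [...] = (1.6667)·(1.5294) + (-4.5)·(-1.2118) = 8.002.

Step 5 — scale by n: T² = 6 · 8.002 = 48.0118.

T² ≈ 48.0118


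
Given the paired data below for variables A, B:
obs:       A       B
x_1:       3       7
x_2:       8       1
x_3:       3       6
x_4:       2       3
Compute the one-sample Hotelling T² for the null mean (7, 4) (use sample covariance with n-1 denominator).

Step 1 — sample mean vector:
  mean(A) = (3 + 8 + 3 + 2) / 4 = 16/4 = 4
  mean(B) = (7 + 1 + 6 + 3) / 4 = 17/4 = 4.25
  x̄ = (4, 4.25),  deviation x̄ - mu_0 = (4, 4.25) - (7, 4) = (-3, 0.25).

Step 2 — sample covariance matrix, S[i,j] = (1/(n-1)) · Σ_k (x_{k,i} - mean_i) · (x_{k,j} - mean_j), divisor n-1 = 3:
  S[A,A] = ((-1)·(-1) + (4)·(4) + (-1)·(-1) + (-2)·(-2)) / 3 = 22/3 = 7.3333
  S[A,B] = ((-1)·(2.75) + (4)·(-3.25) + (-1)·(1.75) + (-2)·(-1.25)) / 3 = -15/3 = -5
  S[B,B] = ((2.75)·(2.75) + (-3.25)·(-3.25) + (1.75)·(1.75) + (-1.25)·(-1.25)) / 3 = 22.75/3 = 7.5833
  S = [[7.3333, -5],
 [-5, 7.5833]].

Step 3 — invert S. det(S) = 7.3333·7.5833 - (-5)² = 30.6111.
  S^{-1} = (1/det) · [[d, -b], [-b, a]] = [[0.2477, 0.1633],
 [0.1633, 0.2396]].

Step 4 — quadratic form (x̄ - mu_0)^T · S^{-1} · (x̄ - mu_0):
  S^{-1} · (x̄ - mu_0) = (-0.7024, -0.4301),
  (x̄ - mu_0)^T · [...] = (-3)·(-0.7024) + (0.25)·(-0.4301) = 1.9995.

Step 5 — scale by n: T² = 4 · 1.9995 = 7.9982.

T² ≈ 7.9982


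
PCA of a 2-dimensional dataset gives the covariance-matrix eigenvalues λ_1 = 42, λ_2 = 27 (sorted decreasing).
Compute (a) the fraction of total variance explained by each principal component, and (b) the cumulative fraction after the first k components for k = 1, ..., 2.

Step 1 — total variance = trace(Sigma) = Σ λ_i = 42 + 27 = 69.

Step 2 — fraction explained by component i = λ_i / Σ λ:
  PC1: 42/69 = 0.6087
  PC2: 27/69 = 0.3913

Step 3 — cumulative fraction after k components = (λ_1 + ... + λ_k) / Σ λ:
  k = 1: 42/69 = 0.6087
  k = 2: (42 + 27)/69 = 69/69 = 1

Summary (fraction, with percent):

explained: PC1 0.6087 (60.87%), PC2 0.3913 (39.13%);  cumulative: 0.6087, 1


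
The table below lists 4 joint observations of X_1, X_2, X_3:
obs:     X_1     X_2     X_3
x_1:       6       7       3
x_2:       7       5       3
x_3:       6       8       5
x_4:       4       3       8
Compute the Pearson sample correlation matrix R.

Step 1 — column means:
  mean(X_1) = (6 + 7 + 6 + 4) / 4 = 23/4 = 5.75
  mean(X_2) = (7 + 5 + 8 + 3) / 4 = 23/4 = 5.75
  mean(X_3) = (3 + 3 + 5 + 8) / 4 = 19/4 = 4.75

Step 2 — sample variances and covariances s[i,j] = (1/(n-1)) · Σ_k (x_{k,i} - mean_i) · (x_{k,j} - mean_j), with n-1 = 3:
  s[X_1,X_1] = ((0.25)·(0.25) + (1.25)·(1.25) + (0.25)·(0.25) + (-1.75)·(-1.75)) / 3 = 4.75/3 = 1.5833
  s[X_1,X_2] = ((0.25)·(1.25) + (1.25)·(-0.75) + (0.25)·(2.25) + (-1.75)·(-2.75)) / 3 = 4.75/3 = 1.5833
  s[X_1,X_3] = ((0.25)·(-1.75) + (1.25)·(-1.75) + (0.25)·(0.25) + (-1.75)·(3.25)) / 3 = -8.25/3 = -2.75
  s[X_2,X_2] = ((1.25)·(1.25) + (-0.75)·(-0.75) + (2.25)·(2.25) + (-2.75)·(-2.75)) / 3 = 14.75/3 = 4.9167
  s[X_2,X_3] = ((1.25)·(-1.75) + (-0.75)·(-1.75) + (2.25)·(0.25) + (-2.75)·(3.25)) / 3 = -9.25/3 = -3.0833
  s[X_3,X_3] = ((-1.75)·(-1.75) + (-1.75)·(-1.75) + (0.25)·(0.25) + (3.25)·(3.25)) / 3 = 16.75/3 = 5.5833
  Sample standard deviations s_i = √(s[i,i]):
  s(X_1) = √(1.5833) = 1.2583
  s(X_2) = √(4.9167) = 2.2174
  s(X_3) = √(5.5833) = 2.3629

Step 3 — r_{ij} = s_{ij} / (s_i · s_j):
  r[X_1,X_1] = 1 (diagonal).
  r[X_1,X_2] = 1.5833 / (1.2583 · 2.2174) = 1.5833 / 2.7901 = 0.5675
  r[X_1,X_3] = -2.75 / (1.2583 · 2.3629) = -2.75 / 2.9733 = -0.9249
  r[X_2,X_2] = 1 (diagonal).
  r[X_2,X_3] = -3.0833 / (2.2174 · 2.3629) = -3.0833 / 5.2394 = -0.5885
  r[X_3,X_3] = 1 (diagonal).

R is symmetric with unit diagonal. Assembling:

R = [[1, 0.5675, -0.9249],
 [0.5675, 1, -0.5885],
 [-0.9249, -0.5885, 1]]


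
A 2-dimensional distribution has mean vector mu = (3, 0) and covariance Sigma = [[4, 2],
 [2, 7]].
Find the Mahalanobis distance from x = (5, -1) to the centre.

Step 1 — centre the observation: (x - mu) = (2, -1).

Step 2 — invert Sigma. det(Sigma) = 4·7 - (2)² = 24.
  Sigma^{-1} = (1/det) · [[d, -b], [-b, a]] = [[0.2917, -0.0833],
 [-0.0833, 0.1667]].

Step 3 — form the quadratic (x - mu)^T · Sigma^{-1} · (x - mu):
  Sigma^{-1} · (x - mu) = (0.6667, -0.3333).
  (x - mu)^T · [Sigma^{-1} · (x - mu)] = (2)·(0.6667) + (-1)·(-0.3333) = 1.6667.

Step 4 — take square root: d = √(1.6667) ≈ 1.291.

d(x, mu) = √(1.6667) ≈ 1.291


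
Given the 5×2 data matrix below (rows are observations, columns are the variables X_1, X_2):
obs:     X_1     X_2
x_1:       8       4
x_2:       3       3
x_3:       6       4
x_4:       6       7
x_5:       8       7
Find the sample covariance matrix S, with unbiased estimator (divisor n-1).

Step 1 — column means:
  mean(X_1) = (8 + 3 + 6 + 6 + 8) / 5 = 31/5 = 6.2
  mean(X_2) = (4 + 3 + 4 + 7 + 7) / 5 = 25/5 = 5

Step 2 — sample covariance S[i,j] = (1/(n-1)) · Σ_k (x_{k,i} - mean_i) · (x_{k,j} - mean_j), with n-1 = 4.
  S[X_1,X_1] = ((1.8)·(1.8) + (-3.2)·(-3.2) + (-0.2)·(-0.2) + (-0.2)·(-0.2) + (1.8)·(1.8)) / 4 = 16.8/4 = 4.2
  S[X_1,X_2] = ((1.8)·(-1) + (-3.2)·(-2) + (-0.2)·(-1) + (-0.2)·(2) + (1.8)·(2)) / 4 = 8/4 = 2
  S[X_2,X_2] = ((-1)·(-1) + (-2)·(-2) + (-1)·(-1) + (2)·(2) + (2)·(2)) / 4 = 14/4 = 3.5

S is symmetric (S[j,i] = S[i,j]). Assembling:

S = [[4.2, 2],
 [2, 3.5]]


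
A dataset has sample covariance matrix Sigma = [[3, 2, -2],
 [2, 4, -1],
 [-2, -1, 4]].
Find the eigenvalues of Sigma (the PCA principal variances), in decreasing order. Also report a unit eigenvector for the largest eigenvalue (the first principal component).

Step 1 — characteristic polynomial p(λ) = det(λI - Sigma) = λ³ - tr·λ² + c_1·λ - det, where tr = trace, c_1 = sum of the principal 2×2 minors, det = det(Sigma):
  tr = 3 + 4 + 4 = 11,
  c_1 = (3·4 - (2)²) + (3·4 - (-2)²) + (4·4 - (-1)²) = 8 + 8 + 15 = 31,
  det = 3·(4·4 - (-1)²) - (2)·((2)·4 - (-1)·(-2)) + (-2)·((2)·(-1) - 4·(-2)) = 3·(15) - (2)·(6) + (-2)·(6) = 21.
  So p(λ) = λ³ - 11λ² + 31λ - 21.
Step 2 — look for an integer root (rational root theorem: any rational root is an integer divisor of 21). Testing λ = 1:
  p(1) = 1 - 11 + 31 - 21 = 0  ✓
  Dividing out (λ - 1): p(λ) = (λ - 1)(λ² - 10λ + 21).
Step 3 — remaining eigenvalues from the quadratic λ² - 10λ + 21 = 0:
  Δ = 10² - 4·21 = 100 - 84 = 16,  λ = (10 ± √16)/2 = (10 ± 4)/2 = 7 or 3.
  Sorted: λ_1 = 7,  λ_2 = 3,  λ_3 = 1  (check: sum = 11 = tr ✓).

Step 4 — unit eigenvector for λ_1 = 7: v spans the null space of (Sigma - λ_1 I), whose rows are
  r_1 = (-4, 2, -2),  r_2 = (2, -3, -1),  r_3 = (-2, -1, -3).
  v is orthogonal to every row, so take v ∝ r_1 × r_2 = ((2)·(-1) - (-2)·(-3), (-2)·(2) - (-4)·(-1), (-4)·(-3) - (2)·(2)) = (-8, -8, 8).
  Rescale (divide by 8; multiply by -1 so the first nonzero entry is positive): u = (1, 1, -1).
  ||u|| = √((1)² + (1)² + (-1)²) = √(3) ≈ 1.7321,  v_1 = u/||u|| ≈ (0.5774, 0.5774, -0.5774) (||v_1|| = 1).

λ_1 = 7,  λ_2 = 3,  λ_3 = 1;  v_1 ≈ (0.5774, 0.5774, -0.5774)


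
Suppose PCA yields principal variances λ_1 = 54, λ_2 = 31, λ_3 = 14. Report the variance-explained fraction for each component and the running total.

Step 1 — total variance = trace(Sigma) = Σ λ_i = 54 + 31 + 14 = 99.

Step 2 — fraction explained by component i = λ_i / Σ λ:
  PC1: 54/99 = 0.5455
  PC2: 31/99 = 0.3131
  PC3: 14/99 = 0.1414

Step 3 — cumulative fraction after k components = (λ_1 + ... + λ_k) / Σ λ:
  k = 1: 54/99 = 0.5455
  k = 2: (54 + 31)/99 = 85/99 = 0.8586
  k = 3: (54 + 31 + 14)/99 = 99/99 = 1

Summary (fraction, with percent):

explained: PC1 0.5455 (54.55%), PC2 0.3131 (31.31%), PC3 0.1414 (14.14%);  cumulative: 0.5455, 0.8586, 1


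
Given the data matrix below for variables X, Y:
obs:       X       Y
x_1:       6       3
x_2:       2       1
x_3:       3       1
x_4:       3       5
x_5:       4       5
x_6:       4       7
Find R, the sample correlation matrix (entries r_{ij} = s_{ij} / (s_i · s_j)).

Step 1 — column means:
  mean(X) = (6 + 2 + 3 + 3 + 4 + 4) / 6 = 22/6 = 3.6667
  mean(Y) = (3 + 1 + 1 + 5 + 5 + 7) / 6 = 22/6 = 3.6667

Step 2 — sample variances and covariances s[i,j] = (1/(n-1)) · Σ_k (x_{k,i} - mean_i) · (x_{k,j} - mean_j), with n-1 = 5:
  s[X,X] = ((2.3333)·(2.3333) + (-1.6667)·(-1.6667) + (-0.6667)·(-0.6667) + (-0.6667)·(-0.6667) + (0.3333)·(0.3333) + (0.3333)·(0.3333)) / 5 = 9.3333/5 = 1.8667
  s[X,Y] = ((2.3333)·(-0.6667) + (-1.6667)·(-2.6667) + (-0.6667)·(-2.6667) + (-0.6667)·(1.3333) + (0.3333)·(1.3333) + (0.3333)·(3.3333)) / 5 = 5.3333/5 = 1.0667
  s[Y,Y] = ((-0.6667)·(-0.6667) + (-2.6667)·(-2.6667) + (-2.6667)·(-2.6667) + (1.3333)·(1.3333) + (1.3333)·(1.3333) + (3.3333)·(3.3333)) / 5 = 29.3333/5 = 5.8667
  Sample standard deviations s_i = √(s[i,i]):
  s(X) = √(1.8667) = 1.3663
  s(Y) = √(5.8667) = 2.4221

Step 3 — r_{ij} = s_{ij} / (s_i · s_j):
  r[X,X] = 1 (diagonal).
  r[X,Y] = 1.0667 / (1.3663 · 2.4221) = 1.0667 / 3.3092 = 0.3223
  r[Y,Y] = 1 (diagonal).

R is symmetric with unit diagonal. Assembling:

R = [[1, 0.3223],
 [0.3223, 1]]


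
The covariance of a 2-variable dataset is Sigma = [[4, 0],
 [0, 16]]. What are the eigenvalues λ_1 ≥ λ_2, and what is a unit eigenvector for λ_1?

Step 1 — characteristic polynomial of 2×2 Sigma:
  det(Sigma - λI) = λ² - trace · λ + det = 0.
  trace = 4 + 16 = 20, det = 4·16 - (0)² = 64.
Step 2 — discriminant:
  Δ = trace² - 4·det = 400 - 256 = 144.
Step 3 — eigenvalues:
  λ = (trace ± √Δ)/2 = (20 ± 12)/2,
  λ_1 = 16,  λ_2 = 4.

Step 4 — unit eigenvector for λ_1: Sigma is diagonal, so its eigenvectors are the coordinate axes. λ_1 = 16 is the diagonal entry on the second coordinate axis, hence
  v_1 = (0, 1) (||v_1|| = 1).

λ_1 = 16,  λ_2 = 4;  v_1 ≈ (0, 1)


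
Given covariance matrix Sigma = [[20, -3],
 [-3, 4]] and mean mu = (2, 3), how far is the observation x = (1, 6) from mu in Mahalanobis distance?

Step 1 — centre the observation: (x - mu) = (-1, 3).

Step 2 — invert Sigma. det(Sigma) = 20·4 - (-3)² = 71.
  Sigma^{-1} = (1/det) · [[d, -b], [-b, a]] = [[0.0563, 0.0423],
 [0.0423, 0.2817]].

Step 3 — form the quadratic (x - mu)^T · Sigma^{-1} · (x - mu):
  Sigma^{-1} · (x - mu) = (0.0704, 0.8028).
  (x - mu)^T · [Sigma^{-1} · (x - mu)] = (-1)·(0.0704) + (3)·(0.8028) = 2.338.

Step 4 — take square root: d = √(2.338) ≈ 1.5291.

d(x, mu) = √(2.338) ≈ 1.5291


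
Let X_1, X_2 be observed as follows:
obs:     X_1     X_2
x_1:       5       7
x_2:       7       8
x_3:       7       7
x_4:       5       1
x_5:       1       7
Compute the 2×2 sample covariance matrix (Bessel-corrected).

Step 1 — column means:
  mean(X_1) = (5 + 7 + 7 + 5 + 1) / 5 = 25/5 = 5
  mean(X_2) = (7 + 8 + 7 + 1 + 7) / 5 = 30/5 = 6

Step 2 — sample covariance S[i,j] = (1/(n-1)) · Σ_k (x_{k,i} - mean_i) · (x_{k,j} - mean_j), with n-1 = 4.
  S[X_1,X_1] = ((0)·(0) + (2)·(2) + (2)·(2) + (0)·(0) + (-4)·(-4)) / 4 = 24/4 = 6
  S[X_1,X_2] = ((0)·(1) + (2)·(2) + (2)·(1) + (0)·(-5) + (-4)·(1)) / 4 = 2/4 = 0.5
  S[X_2,X_2] = ((1)·(1) + (2)·(2) + (1)·(1) + (-5)·(-5) + (1)·(1)) / 4 = 32/4 = 8

S is symmetric (S[j,i] = S[i,j]). Assembling:

S = [[6, 0.5],
 [0.5, 8]]


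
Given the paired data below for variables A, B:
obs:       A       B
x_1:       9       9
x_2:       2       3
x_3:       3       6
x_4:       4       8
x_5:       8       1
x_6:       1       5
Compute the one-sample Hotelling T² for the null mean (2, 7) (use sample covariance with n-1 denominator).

Step 1 — sample mean vector:
  mean(A) = (9 + 2 + 3 + 4 + 8 + 1) / 6 = 27/6 = 4.5
  mean(B) = (9 + 3 + 6 + 8 + 1 + 5) / 6 = 32/6 = 5.3333
  x̄ = (4.5, 5.3333),  deviation x̄ - mu_0 = (4.5, 5.3333) - (2, 7) = (2.5, -1.6667).

Step 2 — sample covariance matrix, S[i,j] = (1/(n-1)) · Σ_k (x_{k,i} - mean_i) · (x_{k,j} - mean_j), divisor n-1 = 5:
  S[A,A] = ((4.5)·(4.5) + (-2.5)·(-2.5) + (-1.5)·(-1.5) + (-0.5)·(-0.5) + (3.5)·(3.5) + (-3.5)·(-3.5)) / 5 = 53.5/5 = 10.7
  S[A,B] = ((4.5)·(3.6667) + (-2.5)·(-2.3333) + (-1.5)·(0.6667) + (-0.5)·(2.6667) + (3.5)·(-4.3333) + (-3.5)·(-0.3333)) / 5 = 6/5 = 1.2
  S[B,B] = ((3.6667)·(3.6667) + (-2.3333)·(-2.3333) + (0.6667)·(0.6667) + (2.6667)·(2.6667) + (-4.3333)·(-4.3333) + (-0.3333)·(-0.3333)) / 5 = 45.3333/5 = 9.0667
  S = [[10.7, 1.2],
 [1.2, 9.0667]].

Step 3 — invert S. det(S) = 10.7·9.0667 - (1.2)² = 95.5733.
  S^{-1} = (1/det) · [[d, -b], [-b, a]] = [[0.0949, -0.0126],
 [-0.0126, 0.112]].

Step 4 — quadratic form (x̄ - mu_0)^T · S^{-1} · (x̄ - mu_0):
  S^{-1} · (x̄ - mu_0) = (0.2581, -0.218),
  (x̄ - mu_0)^T · [...] = (2.5)·(0.2581) + (-1.6667)·(-0.218) = 1.0085.

Step 5 — scale by n: T² = 6 · 1.0085 = 6.0512.

T² ≈ 6.0512


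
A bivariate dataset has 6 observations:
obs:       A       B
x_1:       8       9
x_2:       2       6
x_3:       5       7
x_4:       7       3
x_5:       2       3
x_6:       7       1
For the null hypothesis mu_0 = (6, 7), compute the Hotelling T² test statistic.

Step 1 — sample mean vector:
  mean(A) = (8 + 2 + 5 + 7 + 2 + 7) / 6 = 31/6 = 5.1667
  mean(B) = (9 + 6 + 7 + 3 + 3 + 1) / 6 = 29/6 = 4.8333
  x̄ = (5.1667, 4.8333),  deviation x̄ - mu_0 = (5.1667, 4.8333) - (6, 7) = (-0.8333, -2.1667).

Step 2 — sample covariance matrix, S[i,j] = (1/(n-1)) · Σ_k (x_{k,i} - mean_i) · (x_{k,j} - mean_j), divisor n-1 = 5:
  S[A,A] = ((2.8333)·(2.8333) + (-3.1667)·(-3.1667) + (-0.1667)·(-0.1667) + (1.8333)·(1.8333) + (-3.1667)·(-3.1667) + (1.8333)·(1.8333)) / 5 = 34.8333/5 = 6.9667
  S[A,B] = ((2.8333)·(4.1667) + (-3.1667)·(1.1667) + (-0.1667)·(2.1667) + (1.8333)·(-1.8333) + (-3.1667)·(-1.8333) + (1.8333)·(-3.8333)) / 5 = 3.1667/5 = 0.6333
  S[B,B] = ((4.1667)·(4.1667) + (1.1667)·(1.1667) + (2.1667)·(2.1667) + (-1.8333)·(-1.8333) + (-1.8333)·(-1.8333) + (-3.8333)·(-3.8333)) / 5 = 44.8333/5 = 8.9667
  S = [[6.9667, 0.6333],
 [0.6333, 8.9667]].

Step 3 — invert S. det(S) = 6.9667·8.9667 - (0.6333)² = 62.0667.
  S^{-1} = (1/det) · [[d, -b], [-b, a]] = [[0.1445, -0.0102],
 [-0.0102, 0.1122]].

Step 4 — quadratic form (x̄ - mu_0)^T · S^{-1} · (x̄ - mu_0):
  S^{-1} · (x̄ - mu_0) = (-0.0983, -0.2347),
  (x̄ - mu_0)^T · [...] = (-0.8333)·(-0.0983) + (-2.1667)·(-0.2347) = 0.5904.

Step 5 — scale by n: T² = 6 · 0.5904 = 3.5424.

T² ≈ 3.5424
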